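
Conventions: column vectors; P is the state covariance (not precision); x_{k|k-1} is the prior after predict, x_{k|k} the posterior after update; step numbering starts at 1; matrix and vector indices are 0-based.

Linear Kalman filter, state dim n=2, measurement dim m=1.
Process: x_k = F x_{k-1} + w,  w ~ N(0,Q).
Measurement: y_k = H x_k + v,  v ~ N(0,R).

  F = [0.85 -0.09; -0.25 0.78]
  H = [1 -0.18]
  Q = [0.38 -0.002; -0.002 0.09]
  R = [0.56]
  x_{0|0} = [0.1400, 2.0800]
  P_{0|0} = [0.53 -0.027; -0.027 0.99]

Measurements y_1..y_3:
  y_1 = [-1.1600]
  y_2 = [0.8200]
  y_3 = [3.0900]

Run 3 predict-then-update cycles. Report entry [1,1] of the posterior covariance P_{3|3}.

P_post[1,1] = 0.3767

step 1: x^-=[-0.0682, 1.5874]  P^-=[0.7751 -0.2026; -0.2026 0.7360]  S=[1.4319]  K=[0.5668; -0.2340]  nu=[-0.8061]  x^+=[-0.5251, 1.7760]  P^+=[0.3151 -0.0127; -0.0127 0.6575]
step 2: x^-=[-0.6061, 1.5166]  P^-=[0.6149 -0.1238; -0.1238 0.5147]  S=[1.2362]  K=[0.5155; -0.1751]  nu=[1.6991]  x^+=[0.2697, 1.2190]  P^+=[0.2865 -0.0122; -0.0122 0.4768]
step 3: x^-=[0.1195, 0.8834]  P^-=[0.5927 -0.1047; -0.1047 0.4028]  S=[1.2035]  K=[0.5082; -0.1473]  nu=[3.1295]  x^+=[1.7098, 0.4226]  P^+=[0.2819 -0.0147; -0.0147 0.3767]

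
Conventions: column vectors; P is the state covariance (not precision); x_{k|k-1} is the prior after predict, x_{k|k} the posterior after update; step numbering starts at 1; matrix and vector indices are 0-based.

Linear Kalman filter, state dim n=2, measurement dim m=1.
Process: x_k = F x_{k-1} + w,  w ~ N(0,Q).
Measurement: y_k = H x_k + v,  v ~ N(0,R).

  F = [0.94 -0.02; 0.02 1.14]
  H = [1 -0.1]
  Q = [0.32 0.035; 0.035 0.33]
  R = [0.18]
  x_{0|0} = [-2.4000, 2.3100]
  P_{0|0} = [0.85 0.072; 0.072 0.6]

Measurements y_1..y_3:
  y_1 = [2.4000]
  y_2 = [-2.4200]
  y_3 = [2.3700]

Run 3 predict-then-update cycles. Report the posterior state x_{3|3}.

x_post = [1.5908, 3.1658]

step 1: x^-=[-2.3022, 2.5854]  P^-=[1.0686 0.1144; 0.1144 1.1134]  S=[1.2368]  K=[0.8547; 0.0025]  nu=[4.9607]  x^+=[1.9378, 2.5978]  P^+=[0.1650 0.1118; 0.1118 1.1134]
step 2: x^-=[1.7696, 3.0002]  P^-=[0.4621 0.1325; 0.1325 1.7821]  S=[0.6334]  K=[0.7086; -0.0722]  nu=[-3.8896]  x^+=[-0.9865, 3.2812]  P^+=[0.1440 0.1649; 0.1649 1.7788]
step 3: x^-=[-0.9930, 3.7208]  P^-=[0.4418 0.1738; 0.1738 2.6493]  S=[0.6135]  K=[0.6918; -0.1486]  nu=[3.7350]  x^+=[1.5908, 3.1658]  P^+=[0.1482 0.2368; 0.2368 2.6358]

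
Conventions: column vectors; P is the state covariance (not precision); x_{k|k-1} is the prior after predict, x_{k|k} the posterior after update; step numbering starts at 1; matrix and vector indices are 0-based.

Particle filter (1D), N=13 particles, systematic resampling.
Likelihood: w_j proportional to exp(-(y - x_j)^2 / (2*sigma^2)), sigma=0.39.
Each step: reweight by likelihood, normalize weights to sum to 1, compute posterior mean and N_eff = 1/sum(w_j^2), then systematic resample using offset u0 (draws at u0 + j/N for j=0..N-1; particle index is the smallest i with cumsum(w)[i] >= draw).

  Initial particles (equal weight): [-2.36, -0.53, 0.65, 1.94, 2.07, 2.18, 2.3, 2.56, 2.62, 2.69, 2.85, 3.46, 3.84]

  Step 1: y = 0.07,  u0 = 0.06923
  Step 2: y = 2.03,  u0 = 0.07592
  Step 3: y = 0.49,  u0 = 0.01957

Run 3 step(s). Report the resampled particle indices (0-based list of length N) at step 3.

step 1: w=[0.0000, 0.4806, 0.5194, 0.0000, 0.0000, 0.0000, 0.0000, 0.0000, 0.0000, 0.0000, 0.0000, 0.0000, 0.0000]  mean=0.0829  Neff=1.9971  idx=[1, 1, 1, 1, 1, 1, 2, 2, 2, 2, 2, 2, 2]
step 2: w=[0.0000, 0.0000, 0.0000, 0.0000, 0.0000, 0.0000, 0.1429, 0.1429, 0.1429, 0.1429, 0.1429, 0.1429, 0.1429]  mean=0.6500  Neff=7.0000  idx=[6, 7, 7, 8, 8, 9, 9, 10, 10, 11, 11, 12, 12]
step 3: w=[0.0769, 0.0769, 0.0769, 0.0769, 0.0769, 0.0769, 0.0769, 0.0769, 0.0769, 0.0769, 0.0769, 0.0769, 0.0769]  mean=0.6500  Neff=13.0000  idx=[0, 1, 2, 3, 4, 5, 6, 7, 8, 9, 10, 11, 12]

resampled_idx = [0, 1, 2, 3, 4, 5, 6, 7, 8, 9, 10, 11, 12]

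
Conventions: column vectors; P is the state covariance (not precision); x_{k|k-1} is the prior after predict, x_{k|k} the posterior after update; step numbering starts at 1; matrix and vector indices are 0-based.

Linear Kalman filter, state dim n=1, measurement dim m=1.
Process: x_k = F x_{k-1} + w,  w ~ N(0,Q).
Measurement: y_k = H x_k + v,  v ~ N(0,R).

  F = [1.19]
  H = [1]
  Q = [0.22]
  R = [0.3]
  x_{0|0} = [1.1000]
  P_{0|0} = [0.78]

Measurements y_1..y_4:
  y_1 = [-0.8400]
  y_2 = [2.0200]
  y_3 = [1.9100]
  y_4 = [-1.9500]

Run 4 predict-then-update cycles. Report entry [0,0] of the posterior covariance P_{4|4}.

step 1: x^-=[1.3090]  P^-=[1.3246]  S=[1.6246]  K=[0.8153]  nu=[-2.1490]  x^+=[-0.4432]  P^+=[0.2446]
step 2: x^-=[-0.5274]  P^-=[0.5664]  S=[0.8664]  K=[0.6537]  nu=[2.5474]  x^+=[1.1379]  P^+=[0.1961]
step 3: x^-=[1.3541]  P^-=[0.4977]  S=[0.7977]  K=[0.6239]  nu=[0.5559]  x^+=[1.7010]  P^+=[0.1872]
step 4: x^-=[2.0241]  P^-=[0.4851]  S=[0.7851]  K=[0.6179]  nu=[-3.9741]  x^+=[-0.4313]  P^+=[0.1854]

P_post[0,0] = 0.1854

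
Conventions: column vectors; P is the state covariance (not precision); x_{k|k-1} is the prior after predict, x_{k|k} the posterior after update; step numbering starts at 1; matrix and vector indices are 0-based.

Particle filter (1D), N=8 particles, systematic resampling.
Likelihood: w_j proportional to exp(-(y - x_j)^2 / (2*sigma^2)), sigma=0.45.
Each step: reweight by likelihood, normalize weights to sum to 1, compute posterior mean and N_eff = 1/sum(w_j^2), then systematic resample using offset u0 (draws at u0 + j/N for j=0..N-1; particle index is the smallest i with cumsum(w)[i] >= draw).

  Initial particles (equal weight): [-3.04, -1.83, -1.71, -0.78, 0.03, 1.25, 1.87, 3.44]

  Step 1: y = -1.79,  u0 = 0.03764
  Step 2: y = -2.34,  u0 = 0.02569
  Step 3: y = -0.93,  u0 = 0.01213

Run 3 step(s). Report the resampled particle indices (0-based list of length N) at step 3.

step 1: w=[0.0101, 0.4783, 0.4727, 0.0387, 0.0001, 0.0000, 0.0000, 0.0000]  mean=-1.7447  Neff=2.2033  idx=[1, 1, 1, 1, 2, 2, 2, 2]
step 2: w=[0.1459, 0.1459, 0.1459, 0.1459, 0.1041, 0.1041, 0.1041, 0.1041]  mean=-1.7800  Neff=7.7822  idx=[0, 1, 1, 2, 3, 4, 5, 7]
step 3: w=[0.1007, 0.1007, 0.1007, 0.1007, 0.1007, 0.1656, 0.1656, 0.1656]  mean=-1.7704  Neff=7.5242  idx=[0, 1, 2, 3, 5, 5, 6, 7]

resampled_idx = [0, 1, 2, 3, 5, 5, 6, 7]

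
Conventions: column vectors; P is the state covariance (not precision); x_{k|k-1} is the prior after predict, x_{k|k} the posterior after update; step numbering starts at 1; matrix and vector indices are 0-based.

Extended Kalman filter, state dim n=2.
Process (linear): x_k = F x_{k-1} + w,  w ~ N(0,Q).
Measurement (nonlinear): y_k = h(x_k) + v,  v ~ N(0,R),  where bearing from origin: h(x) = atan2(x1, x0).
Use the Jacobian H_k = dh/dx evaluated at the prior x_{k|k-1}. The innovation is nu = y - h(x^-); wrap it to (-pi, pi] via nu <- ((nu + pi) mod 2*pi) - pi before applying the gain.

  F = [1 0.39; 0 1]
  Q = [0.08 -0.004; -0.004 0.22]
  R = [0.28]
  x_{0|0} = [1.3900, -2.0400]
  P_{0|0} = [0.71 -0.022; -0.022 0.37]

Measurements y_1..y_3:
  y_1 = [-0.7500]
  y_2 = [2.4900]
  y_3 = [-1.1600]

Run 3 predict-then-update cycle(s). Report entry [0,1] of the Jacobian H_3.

step 1: x^-=[0.5944, -2.0400]  P^-=[0.8291 0.1183; 0.1183 0.5900]  H_jac=[0.4518 0.1317]  S=[0.4736]  K=[0.8240; 0.2769]  nu=[0.5373]  x^+=[1.0371, -1.8912]  P^+=[0.5076 0.0103; 0.0103 0.5537]
step 2: x^-=[0.2995, -1.8912]  P^-=[0.6798 0.2222; 0.2222 0.7737]  H_jac=[0.5158 0.0817]  S=[0.4848]  K=[0.7608; 0.3668]  nu=[-2.3795]  x^+=[-1.5108, -2.7640]  P^+=[0.3992 0.0869; 0.0869 0.7085]
step 3: x^-=[-2.5888, -2.7640]  P^-=[0.6548 0.3592; 0.3592 0.9285]  H_jac=[0.1927 -0.1805]  S=[0.3096]  K=[0.1982; -0.3177]  nu=[1.1635]  x^+=[-2.3582, -3.1337]  P^+=[0.6426 0.3787; 0.3787 0.8972]

H_jac[0,1] = -0.1805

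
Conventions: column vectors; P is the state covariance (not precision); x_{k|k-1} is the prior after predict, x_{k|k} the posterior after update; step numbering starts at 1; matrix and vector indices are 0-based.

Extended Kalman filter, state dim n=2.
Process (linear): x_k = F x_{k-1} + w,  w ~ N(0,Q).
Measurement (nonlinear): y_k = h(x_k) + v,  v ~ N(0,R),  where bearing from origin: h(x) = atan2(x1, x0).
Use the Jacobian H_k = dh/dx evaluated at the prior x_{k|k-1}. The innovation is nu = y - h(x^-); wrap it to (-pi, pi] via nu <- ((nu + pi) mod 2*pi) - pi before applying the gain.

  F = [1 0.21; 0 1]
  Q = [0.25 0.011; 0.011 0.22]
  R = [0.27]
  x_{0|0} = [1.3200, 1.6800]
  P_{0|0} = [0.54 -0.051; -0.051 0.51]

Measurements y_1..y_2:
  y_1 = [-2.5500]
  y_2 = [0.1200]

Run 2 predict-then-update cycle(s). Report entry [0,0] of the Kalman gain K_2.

K[0,0] = -0.8103

step 1: x^-=[1.6728, 1.6800]  P^-=[0.7911 0.0671; 0.0671 0.7300]  H_jac=[-0.2989 0.2976]  S=[0.3934]  K=[-0.5503; 0.5013]  nu=[2.9456]  x^+=[0.0519, 3.1566]  P^+=[0.6719 0.1756; 0.1756 0.6311]
step 2: x^-=[0.7148, 3.1566]  P^-=[1.0235 0.3192; 0.3192 0.8511]  H_jac=[-0.3013 0.0682]  S=[0.3538]  K=[-0.8103; -0.1077]  nu=[-1.2281]  x^+=[1.7099, 3.2889]  P^+=[0.7913 0.2883; 0.2883 0.8470]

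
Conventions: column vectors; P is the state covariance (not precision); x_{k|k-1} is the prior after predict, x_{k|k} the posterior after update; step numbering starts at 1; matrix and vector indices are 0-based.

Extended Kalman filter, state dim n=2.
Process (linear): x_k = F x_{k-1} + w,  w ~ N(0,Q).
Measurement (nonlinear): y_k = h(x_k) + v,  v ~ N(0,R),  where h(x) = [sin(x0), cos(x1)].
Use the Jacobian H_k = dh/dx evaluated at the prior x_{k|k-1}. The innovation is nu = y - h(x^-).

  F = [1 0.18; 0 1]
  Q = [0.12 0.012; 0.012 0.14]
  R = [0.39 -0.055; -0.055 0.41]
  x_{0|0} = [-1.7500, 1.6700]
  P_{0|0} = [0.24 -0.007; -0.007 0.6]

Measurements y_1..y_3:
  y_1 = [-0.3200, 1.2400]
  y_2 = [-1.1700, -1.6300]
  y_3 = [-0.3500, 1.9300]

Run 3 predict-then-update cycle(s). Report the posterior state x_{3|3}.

x_post = [-0.7386, 0.7595]

step 1: x^-=[-1.4494, 1.6700]  P^-=[0.3769 0.1130; 0.1130 0.7400]  H_jac=[0.1211 0.0000; 0.0000 -0.9951]  S=[0.3955 -0.0686; -0.0686 1.1427]  K=[0.0994 -0.0924; -0.0780 -0.6491]  nu=[0.6726, 1.3390]  x^+=[-1.5063, 0.7484]  P^+=[0.3620 0.0436; 0.0436 0.2631]
step 2: x^-=[-1.3716, 0.7484]  P^-=[0.5062 0.1029; 0.1029 0.4031]  H_jac=[0.1979 0.0000; 0.0000 -0.6805]  S=[0.4098 -0.0689; -0.0689 0.5967]  K=[0.2291 -0.0910; -0.0281 -0.4630]  nu=[-0.1898, -2.3628]  x^+=[-1.2002, 1.8477]  P^+=[0.4769 0.0733; 0.0733 0.2767]
step 3: x^-=[-0.8676, 1.8477]  P^-=[0.6322 0.1351; 0.1351 0.4167]  H_jac=[0.6467 0.0000; 0.0000 -0.9619]  S=[0.6544 -0.1391; -0.1391 0.7956]  K=[0.6128 -0.0563; 0.0275 -0.4990]  nu=[0.4128, 2.2034]  x^+=[-0.7386, 0.7595]  P^+=[0.3744 0.0590; 0.0590 0.2143]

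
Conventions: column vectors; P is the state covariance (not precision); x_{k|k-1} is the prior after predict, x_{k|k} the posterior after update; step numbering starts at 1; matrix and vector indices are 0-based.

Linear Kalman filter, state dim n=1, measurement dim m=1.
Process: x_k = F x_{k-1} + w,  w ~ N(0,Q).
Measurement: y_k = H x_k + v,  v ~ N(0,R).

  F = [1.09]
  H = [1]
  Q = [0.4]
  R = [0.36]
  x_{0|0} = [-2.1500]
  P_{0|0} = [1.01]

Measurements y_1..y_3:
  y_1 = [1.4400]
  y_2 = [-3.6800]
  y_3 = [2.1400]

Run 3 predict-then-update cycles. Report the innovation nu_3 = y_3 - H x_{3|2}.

step 1: x^-=[-2.3435]  P^-=[1.6000]  S=[1.9600]  K=[0.8163]  nu=[3.7835]  x^+=[0.7451]  P^+=[0.2939]
step 2: x^-=[0.8121]  P^-=[0.7492]  S=[1.1092]  K=[0.6754]  nu=[-4.4921]  x^+=[-2.2220]  P^+=[0.2432]
step 3: x^-=[-2.4220]  P^-=[0.6889]  S=[1.0489]  K=[0.6568]  nu=[4.5620]  x^+=[0.5742]  P^+=[0.2364]

innov = [4.5620]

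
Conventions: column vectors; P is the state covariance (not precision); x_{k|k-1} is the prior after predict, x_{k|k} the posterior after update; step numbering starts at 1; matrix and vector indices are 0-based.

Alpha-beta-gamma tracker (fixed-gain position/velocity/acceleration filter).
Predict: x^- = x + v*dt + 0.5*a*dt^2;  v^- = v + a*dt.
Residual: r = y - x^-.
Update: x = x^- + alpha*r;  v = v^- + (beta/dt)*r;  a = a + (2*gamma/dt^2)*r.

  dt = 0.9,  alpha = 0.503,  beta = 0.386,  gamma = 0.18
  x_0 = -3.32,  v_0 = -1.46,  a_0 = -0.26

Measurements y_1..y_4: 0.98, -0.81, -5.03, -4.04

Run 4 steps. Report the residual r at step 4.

resid = -3.2733

step 1: x_pred=-4.7393  r=5.7193  x^+=-1.8625  v^+=0.7589  a^+=2.2819
step 2: x_pred=-0.2553  r=-0.5547  x^+=-0.5343  v^+=2.5747  a^+=2.0354
step 3: x_pred=2.6073  r=-7.6373  x^+=-1.2343  v^+=1.1310  a^+=-1.3590
step 4: x_pred=-0.7667  r=-3.2733  x^+=-2.4132  v^+=-1.4959  a^+=-2.8138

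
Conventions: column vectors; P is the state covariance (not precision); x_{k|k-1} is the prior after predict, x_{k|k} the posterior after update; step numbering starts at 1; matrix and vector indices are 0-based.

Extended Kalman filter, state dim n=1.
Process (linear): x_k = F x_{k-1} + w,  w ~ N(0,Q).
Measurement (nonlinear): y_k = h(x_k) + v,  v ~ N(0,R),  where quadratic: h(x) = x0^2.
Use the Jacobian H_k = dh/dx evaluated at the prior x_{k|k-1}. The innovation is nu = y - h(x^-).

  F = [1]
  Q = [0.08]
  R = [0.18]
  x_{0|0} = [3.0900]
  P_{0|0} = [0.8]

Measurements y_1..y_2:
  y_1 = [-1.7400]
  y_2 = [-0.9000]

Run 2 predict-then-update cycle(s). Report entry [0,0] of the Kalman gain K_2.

step 1: x^-=[3.0900]  P^-=[0.8800]  H_jac=[6.1800]  S=[33.7893]  K=[0.1610]  nu=[-11.2881]  x^+=[1.2732]  P^+=[0.0047]
step 2: x^-=[1.2732]  P^-=[0.0847]  H_jac=[2.5464]  S=[0.7291]  K=[0.2958]  nu=[-2.5210]  x^+=[0.5276]  P^+=[0.0209]

K[0,0] = 0.2958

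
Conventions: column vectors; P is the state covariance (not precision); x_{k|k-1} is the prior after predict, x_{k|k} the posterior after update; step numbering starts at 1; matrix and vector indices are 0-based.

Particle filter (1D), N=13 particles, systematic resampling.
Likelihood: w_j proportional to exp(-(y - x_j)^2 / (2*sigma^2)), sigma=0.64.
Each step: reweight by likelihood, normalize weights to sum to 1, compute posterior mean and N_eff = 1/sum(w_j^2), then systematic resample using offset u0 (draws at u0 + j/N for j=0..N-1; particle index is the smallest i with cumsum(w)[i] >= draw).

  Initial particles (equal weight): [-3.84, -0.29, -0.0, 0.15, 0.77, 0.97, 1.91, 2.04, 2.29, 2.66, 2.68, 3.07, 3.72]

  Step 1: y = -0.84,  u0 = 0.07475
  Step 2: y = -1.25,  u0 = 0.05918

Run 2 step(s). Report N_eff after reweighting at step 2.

step 1: w=[0.0000, 0.4680, 0.2861, 0.2047, 0.0286, 0.0124, 0.0001, 0.0000, 0.0000, 0.0000, 0.0000, 0.0000, 0.0000]  mean=-0.0708  Neff=2.9085  idx=[1, 1, 1, 1, 1, 1, 2, 2, 2, 3, 3, 3, 5]
step 2: w=[0.1216, 0.1216, 0.1216, 0.1216, 0.1216, 0.1216, 0.0556, 0.0556, 0.0556, 0.0342, 0.0342, 0.0342, 0.0009]  mean=-0.1953  Neff=9.8518  idx=[0, 1, 1, 2, 3, 3, 4, 4, 5, 6, 7, 9, 11]

N_eff = 9.8518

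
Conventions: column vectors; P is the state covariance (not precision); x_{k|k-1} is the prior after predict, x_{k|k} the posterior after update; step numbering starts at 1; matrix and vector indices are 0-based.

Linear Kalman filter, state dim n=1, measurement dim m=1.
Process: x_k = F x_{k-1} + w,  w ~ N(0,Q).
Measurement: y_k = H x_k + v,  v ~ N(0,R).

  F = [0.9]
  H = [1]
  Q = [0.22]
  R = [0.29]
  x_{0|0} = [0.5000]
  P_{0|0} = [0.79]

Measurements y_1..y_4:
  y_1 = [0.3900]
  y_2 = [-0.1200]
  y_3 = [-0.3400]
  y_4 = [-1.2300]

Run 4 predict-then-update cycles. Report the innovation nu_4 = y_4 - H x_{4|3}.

innov = [-1.0924]

step 1: x^-=[0.4500]  P^-=[0.8599]  S=[1.1499]  K=[0.7478]  nu=[-0.0600]  x^+=[0.4051]  P^+=[0.2169]
step 2: x^-=[0.3646]  P^-=[0.3957]  S=[0.6857]  K=[0.5770]  nu=[-0.4846]  x^+=[0.0850]  P^+=[0.1673]
step 3: x^-=[0.0765]  P^-=[0.3555]  S=[0.6455]  K=[0.5508]  nu=[-0.4165]  x^+=[-0.1529]  P^+=[0.1597]
step 4: x^-=[-0.1376]  P^-=[0.3494]  S=[0.6394]  K=[0.5464]  nu=[-1.0924]  x^+=[-0.7345]  P^+=[0.1585]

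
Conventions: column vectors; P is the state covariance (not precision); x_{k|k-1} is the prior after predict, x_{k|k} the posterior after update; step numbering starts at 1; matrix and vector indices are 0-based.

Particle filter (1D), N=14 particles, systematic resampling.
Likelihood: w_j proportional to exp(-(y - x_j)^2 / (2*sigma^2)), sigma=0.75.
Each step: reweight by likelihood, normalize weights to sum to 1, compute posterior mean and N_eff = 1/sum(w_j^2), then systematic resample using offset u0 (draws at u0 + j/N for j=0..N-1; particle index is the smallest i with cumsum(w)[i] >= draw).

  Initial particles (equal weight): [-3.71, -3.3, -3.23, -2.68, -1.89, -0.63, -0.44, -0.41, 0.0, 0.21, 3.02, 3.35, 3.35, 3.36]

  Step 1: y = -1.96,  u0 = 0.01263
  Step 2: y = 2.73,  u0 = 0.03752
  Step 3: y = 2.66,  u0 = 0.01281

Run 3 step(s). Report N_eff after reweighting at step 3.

N_eff = 12.5142

step 1: w=[0.0249, 0.0769, 0.0905, 0.2394, 0.3778, 0.0788, 0.0487, 0.0448, 0.0125, 0.0058, 0.0000, 0.0000, 0.0000, 0.0000]  mean=-2.0823  Neff=4.4342  idx=[0, 1, 2, 3, 3, 3, 4, 4, 4, 4, 4, 4, 5, 7]
step 2: w=[0.0000, 0.0000, 0.0000, 0.0000, 0.0000, 0.0000, 0.0000, 0.0000, 0.0000, 0.0000, 0.0000, 0.0000, 0.2190, 0.7808]  mean=-0.4584  Neff=1.5206  idx=[12, 12, 12, 13, 13, 13, 13, 13, 13, 13, 13, 13, 13, 13]
step 3: w=[0.0243, 0.0243, 0.0243, 0.0843, 0.0843, 0.0843, 0.0843, 0.0843, 0.0843, 0.0843, 0.0843, 0.0843, 0.0843, 0.0843]  mean=-0.4260  Neff=12.5142  idx=[0, 3, 3, 4, 5, 6, 7, 8, 9, 9, 10, 11, 12, 13]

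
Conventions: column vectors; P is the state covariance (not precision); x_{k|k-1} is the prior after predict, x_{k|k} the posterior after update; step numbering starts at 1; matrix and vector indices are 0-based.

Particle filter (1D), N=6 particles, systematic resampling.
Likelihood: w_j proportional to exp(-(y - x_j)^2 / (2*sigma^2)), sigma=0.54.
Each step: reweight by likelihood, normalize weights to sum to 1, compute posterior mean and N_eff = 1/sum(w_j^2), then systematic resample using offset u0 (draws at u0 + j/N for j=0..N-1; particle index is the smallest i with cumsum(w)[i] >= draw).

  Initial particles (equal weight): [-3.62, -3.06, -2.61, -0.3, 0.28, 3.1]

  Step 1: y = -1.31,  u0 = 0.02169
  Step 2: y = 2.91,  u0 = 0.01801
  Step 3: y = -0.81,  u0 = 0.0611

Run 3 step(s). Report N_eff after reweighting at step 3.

N_eff = 6.0000

step 1: w=[0.0004, 0.0212, 0.2228, 0.7027, 0.0529, 0.0000]  mean=-0.8438  Neff=1.8294  idx=[2, 2, 3, 3, 3, 3]
step 2: w=[0.0000, 0.0000, 0.2500, 0.2500, 0.2500, 0.2500]  mean=-0.3000  Neff=4.0000  idx=[2, 2, 3, 4, 4, 5]
step 3: w=[0.1667, 0.1667, 0.1667, 0.1667, 0.1667, 0.1667]  mean=-0.3000  Neff=6.0000  idx=[0, 1, 2, 3, 4, 5]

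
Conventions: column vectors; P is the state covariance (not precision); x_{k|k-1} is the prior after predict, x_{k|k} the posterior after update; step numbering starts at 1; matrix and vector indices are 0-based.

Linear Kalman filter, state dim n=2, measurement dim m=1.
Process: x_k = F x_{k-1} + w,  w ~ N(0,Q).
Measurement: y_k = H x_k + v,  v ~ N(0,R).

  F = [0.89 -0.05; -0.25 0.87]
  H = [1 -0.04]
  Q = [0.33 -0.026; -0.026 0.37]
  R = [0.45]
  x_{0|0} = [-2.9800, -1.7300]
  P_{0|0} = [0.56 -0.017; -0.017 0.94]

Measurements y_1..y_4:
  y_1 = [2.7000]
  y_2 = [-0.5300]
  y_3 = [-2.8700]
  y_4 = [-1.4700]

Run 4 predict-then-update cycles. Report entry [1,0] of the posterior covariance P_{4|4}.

step 1: x^-=[-2.5657, -0.7601]  P^-=[0.7774 -0.2049; -0.2049 1.1239]  S=[1.2456]  K=[0.6307; -0.2006]  nu=[5.2353]  x^+=[0.7363, -1.8101]  P^+=[0.2819 -0.0473; -0.0473 1.0738]
step 2: x^-=[0.7458, -1.7588]  P^-=[0.5602 -0.1727; -0.1727 1.2209]  S=[1.0260]  K=[0.5528; -0.2159]  nu=[-1.3461]  x^+=[0.0017, -1.4682]  P^+=[0.2467 -0.0502; -0.0502 1.1731]
step 3: x^-=[0.0749, -1.2778]  P^-=[0.5328 -0.1714; -0.1714 1.2952]  S=[0.9986]  K=[0.5404; -0.2236]  nu=[-2.9960]  x^+=[-1.5443, -0.6080]  P^+=[0.2412 -0.0508; -0.0508 1.2453]
step 4: x^-=[-1.3440, -0.1429]  P^-=[0.5287 -0.1738; -0.1738 1.3497]  S=[0.9947]  K=[0.5385; -0.2290]  nu=[-0.1317]  x^+=[-1.4149, -0.1127]  P^+=[0.2403 -0.0511; -0.0511 1.2976]

P_post[1,0] = -0.0511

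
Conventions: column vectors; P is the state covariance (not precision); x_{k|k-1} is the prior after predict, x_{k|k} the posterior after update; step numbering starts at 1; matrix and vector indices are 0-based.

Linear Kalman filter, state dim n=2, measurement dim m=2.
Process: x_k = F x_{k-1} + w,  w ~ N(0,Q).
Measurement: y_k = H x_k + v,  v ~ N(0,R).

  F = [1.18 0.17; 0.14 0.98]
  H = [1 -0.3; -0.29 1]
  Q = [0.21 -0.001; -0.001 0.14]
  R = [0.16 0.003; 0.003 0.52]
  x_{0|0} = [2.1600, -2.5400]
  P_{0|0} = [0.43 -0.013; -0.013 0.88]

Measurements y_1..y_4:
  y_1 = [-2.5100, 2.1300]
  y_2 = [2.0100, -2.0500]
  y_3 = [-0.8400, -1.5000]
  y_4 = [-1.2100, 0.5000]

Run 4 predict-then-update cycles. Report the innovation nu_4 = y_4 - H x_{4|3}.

step 1: x^-=[2.1170, -2.1868]  P^-=[0.8289 0.2013; 0.2013 0.9900]  S=[0.9573 -0.3156; -0.3156 1.4630]  K=[0.8548 0.1577; 0.1184 0.6623]  nu=[-5.2830, 4.9307]  x^+=[-1.6217, 0.4536]  P^+=[0.1781 0.1362; 0.1362 0.3843]
step 2: x^-=[-1.8365, 0.2175]  P^-=[0.5238 0.2532; 0.2532 0.5499]  S=[0.5813 -0.0386; -0.0386 0.9671]  K=[0.7793 0.1359; 0.1850 0.5001]  nu=[3.9118, -2.8001]  x^+=[0.8315, -0.4591]  P^+=[0.1610 0.1197; 0.1197 0.2953]
step 3: x^-=[0.9032, -0.3335]  P^-=[0.4907 0.2161; 0.2161 0.4596]  S=[0.5625 -0.0423; -0.0423 0.8956]  K=[0.7662 0.1186; 0.1730 0.4514]  nu=[-1.8432, -0.9046]  x^+=[-0.6163, -1.0607]  P^+=[0.1557 0.1091; 0.1091 0.2669]
step 4: x^-=[-0.9075, -1.1257]  P^-=[0.4782 0.1979; 0.1979 0.4293]  S=[0.5581 -0.0493; -0.0493 0.8747]  K=[0.7603 0.1106; 0.1623 0.4343]  nu=[-0.6402, 1.3626]  x^+=[-1.2435, -0.6378]  P^+=[0.1532 0.1042; 0.1042 0.2566]

innov = [-0.6402, 1.3626]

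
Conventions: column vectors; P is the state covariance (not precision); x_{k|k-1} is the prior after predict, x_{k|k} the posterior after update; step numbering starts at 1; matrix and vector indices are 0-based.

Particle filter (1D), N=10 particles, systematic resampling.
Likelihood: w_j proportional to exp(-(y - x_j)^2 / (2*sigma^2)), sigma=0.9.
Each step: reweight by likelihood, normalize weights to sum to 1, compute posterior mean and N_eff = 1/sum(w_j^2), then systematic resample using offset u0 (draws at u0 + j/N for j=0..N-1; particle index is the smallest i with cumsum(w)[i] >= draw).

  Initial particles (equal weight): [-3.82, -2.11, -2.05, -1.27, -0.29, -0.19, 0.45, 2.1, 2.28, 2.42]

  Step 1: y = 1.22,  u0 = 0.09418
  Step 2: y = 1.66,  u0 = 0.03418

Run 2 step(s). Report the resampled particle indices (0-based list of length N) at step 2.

step 1: w=[0.0000, 0.0004, 0.0005, 0.0078, 0.0878, 0.1052, 0.2489, 0.2225, 0.1794, 0.1475]  mean=1.2881  Neff=5.4279  idx=[4, 5, 6, 6, 7, 7, 8, 8, 9, 9]
step 2: w=[0.0165, 0.0209, 0.0701, 0.0701, 0.1535, 0.1535, 0.1365, 0.1365, 0.1211, 0.1211]  mean=1.9079  Neff=8.0452  idx=[1, 3, 4, 5, 5, 6, 7, 7, 8, 9]

resampled_idx = [1, 3, 4, 5, 5, 6, 7, 7, 8, 9]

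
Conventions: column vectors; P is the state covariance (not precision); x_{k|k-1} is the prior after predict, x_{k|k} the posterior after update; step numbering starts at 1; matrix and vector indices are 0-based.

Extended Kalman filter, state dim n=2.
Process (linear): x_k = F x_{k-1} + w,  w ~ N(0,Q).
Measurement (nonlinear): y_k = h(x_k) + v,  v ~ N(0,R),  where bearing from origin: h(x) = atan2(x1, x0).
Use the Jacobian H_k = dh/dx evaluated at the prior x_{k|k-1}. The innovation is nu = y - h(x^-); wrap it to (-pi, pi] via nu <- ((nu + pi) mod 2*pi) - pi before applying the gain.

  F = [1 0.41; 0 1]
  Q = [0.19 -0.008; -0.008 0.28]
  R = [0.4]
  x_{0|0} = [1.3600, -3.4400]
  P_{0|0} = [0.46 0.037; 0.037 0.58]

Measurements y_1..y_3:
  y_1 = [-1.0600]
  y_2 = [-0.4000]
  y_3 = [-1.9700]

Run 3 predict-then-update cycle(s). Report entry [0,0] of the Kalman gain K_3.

step 1: x^-=[-0.0504, -3.4400]  P^-=[0.7778 0.2668; 0.2668 0.8600]  H_jac=[0.2906 -0.0043]  S=[0.4651]  K=[0.4837; 0.1589]  nu=[0.5254]  x^+=[0.2037, -3.3565]  P^+=[0.6690 0.2311; 0.2311 0.8483]
step 2: x^-=[-1.1724, -3.3565]  P^-=[1.1911 0.5709; 0.5709 1.1283]  H_jac=[0.2655 -0.0927]  S=[0.4656]  K=[0.5656; 0.1008]  nu=[1.5068]  x^+=[-0.3202, -3.2046]  P^+=[1.0422 0.5443; 0.5443 1.1235]
step 3: x^-=[-1.6340, -3.2046]  P^-=[1.8674 0.9970; 0.9970 1.4035]  H_jac=[0.2477 -0.1263]  S=[0.4746]  K=[0.7092; 0.1468]  nu=[0.0723]  x^+=[-1.5827, -3.1940]  P^+=[1.6287 0.9475; 0.9475 1.3933]

K[0,0] = 0.7092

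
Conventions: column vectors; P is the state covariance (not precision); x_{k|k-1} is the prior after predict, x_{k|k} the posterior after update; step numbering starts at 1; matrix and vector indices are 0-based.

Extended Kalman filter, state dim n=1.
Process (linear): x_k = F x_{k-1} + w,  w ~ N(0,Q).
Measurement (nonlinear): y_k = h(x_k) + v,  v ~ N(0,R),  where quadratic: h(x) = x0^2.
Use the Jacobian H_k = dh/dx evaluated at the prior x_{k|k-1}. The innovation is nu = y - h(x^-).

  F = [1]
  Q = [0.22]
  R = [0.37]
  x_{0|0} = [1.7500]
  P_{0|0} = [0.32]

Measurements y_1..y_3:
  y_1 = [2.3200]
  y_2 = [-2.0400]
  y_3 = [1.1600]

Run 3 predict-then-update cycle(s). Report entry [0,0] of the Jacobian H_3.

H_jac[0,0] = 0.6169

step 1: x^-=[1.7500]  P^-=[0.5400]  H_jac=[3.5000]  S=[6.9850]  K=[0.2706]  nu=[-0.7425]  x^+=[1.5491]  P^+=[0.0286]
step 2: x^-=[1.5491]  P^-=[0.2486]  H_jac=[3.0982]  S=[2.7563]  K=[0.2794]  nu=[-4.4397]  x^+=[0.3085]  P^+=[0.0334]
step 3: x^-=[0.3085]  P^-=[0.2534]  H_jac=[0.6169]  S=[0.4664]  K=[0.3351]  nu=[1.0649]  x^+=[0.6653]  P^+=[0.2010]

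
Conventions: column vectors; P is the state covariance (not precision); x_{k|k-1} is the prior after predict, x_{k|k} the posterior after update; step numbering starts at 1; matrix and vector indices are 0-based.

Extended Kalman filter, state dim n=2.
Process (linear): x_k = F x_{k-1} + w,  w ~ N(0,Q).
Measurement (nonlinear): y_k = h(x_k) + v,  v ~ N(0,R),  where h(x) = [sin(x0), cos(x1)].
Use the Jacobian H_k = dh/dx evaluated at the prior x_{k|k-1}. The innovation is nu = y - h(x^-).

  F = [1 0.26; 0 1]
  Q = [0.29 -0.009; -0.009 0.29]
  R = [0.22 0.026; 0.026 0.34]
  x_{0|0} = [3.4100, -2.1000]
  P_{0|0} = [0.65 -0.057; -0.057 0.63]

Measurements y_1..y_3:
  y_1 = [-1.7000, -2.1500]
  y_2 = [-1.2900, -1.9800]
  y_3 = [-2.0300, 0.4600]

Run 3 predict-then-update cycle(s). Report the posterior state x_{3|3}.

step 1: x^-=[2.8640, -2.1000]  P^-=[0.9529 0.0978; 0.0978 0.9200]  H_jac=[-0.9617 0.0000; 0.0000 0.8632]  S=[1.1014 -0.0552; -0.0552 1.0255]  K=[-0.8302 0.0376; -0.0467 0.7719]  nu=[-1.9740, -1.6452]  x^+=[4.4410, -3.2776]  P^+=[0.1889 -0.0102; -0.0102 0.3026]
step 2: x^-=[3.5888, -3.2776]  P^-=[0.4941 0.0595; 0.0595 0.5926]  H_jac=[-0.9017 0.0000; 0.0000 -0.1356]  S=[0.6217 0.0333; 0.0333 0.3509]  K=[-0.7190 0.0452; -0.0744 -0.2220]  nu=[-0.8576, -0.9892]  x^+=[4.1607, -2.9942]  P^+=[0.1741 0.0246; 0.0246 0.5708]
step 3: x^-=[3.3822, -2.9942]  P^-=[0.5155 0.1640; 0.1640 0.8608]  H_jac=[-0.9712 0.0000; 0.0000 0.1468]  S=[0.7062 0.0026; 0.0026 0.3586]  K=[-0.7092 0.0723; -0.2268 0.3542]  nu=[-1.7917, 1.4492]  x^+=[4.7576, -2.0746]  P^+=[0.1587 0.0419; 0.0419 0.7799]

x_post = [4.7576, -2.0746]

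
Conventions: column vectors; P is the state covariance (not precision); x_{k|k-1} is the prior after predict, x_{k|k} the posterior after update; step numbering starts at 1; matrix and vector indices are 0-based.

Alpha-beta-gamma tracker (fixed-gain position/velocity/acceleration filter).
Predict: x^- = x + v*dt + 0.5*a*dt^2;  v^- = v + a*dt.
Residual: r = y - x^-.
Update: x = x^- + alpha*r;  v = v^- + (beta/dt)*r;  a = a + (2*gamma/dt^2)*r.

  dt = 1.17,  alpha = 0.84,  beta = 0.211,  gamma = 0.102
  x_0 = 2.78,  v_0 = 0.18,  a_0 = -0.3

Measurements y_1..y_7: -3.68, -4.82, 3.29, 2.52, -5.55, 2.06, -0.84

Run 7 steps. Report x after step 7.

x_post = -0.3661

step 1: x_pred=2.7853  r=-6.4653  x^+=-2.6456  v^+=-1.3370  a^+=-1.2635
step 2: x_pred=-5.0746  r=0.2546  x^+=-4.8607  v^+=-2.7693  a^+=-1.2255
step 3: x_pred=-8.9397  r=12.2297  x^+=1.3333  v^+=-1.9977  a^+=0.5970
step 4: x_pred=-0.5954  r=3.1154  x^+=2.0215  v^+=-0.7374  a^+=1.0613
step 5: x_pred=1.8852  r=-7.4352  x^+=-4.3604  v^+=-0.8366  a^+=-0.0468
step 6: x_pred=-5.3712  r=7.4312  x^+=0.8710  v^+=0.4489  a^+=1.0607
step 7: x_pred=2.1221  r=-2.9621  x^+=-0.3661  v^+=1.1556  a^+=0.6192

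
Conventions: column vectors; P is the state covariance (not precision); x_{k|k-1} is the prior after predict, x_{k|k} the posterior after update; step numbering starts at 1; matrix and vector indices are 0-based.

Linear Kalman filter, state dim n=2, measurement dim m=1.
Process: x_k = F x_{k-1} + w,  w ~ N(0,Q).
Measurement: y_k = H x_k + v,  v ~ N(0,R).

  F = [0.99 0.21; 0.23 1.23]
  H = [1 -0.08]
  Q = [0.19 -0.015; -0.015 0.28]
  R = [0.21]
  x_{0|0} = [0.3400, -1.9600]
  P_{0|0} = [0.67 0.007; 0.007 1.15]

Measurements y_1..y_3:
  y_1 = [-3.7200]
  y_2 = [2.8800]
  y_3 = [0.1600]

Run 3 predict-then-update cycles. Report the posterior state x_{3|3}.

step 1: x^-=[-0.0750, -2.3326]  P^-=[0.9003 0.4435; 0.4435 2.0592]  S=[1.0525]  K=[0.8217; 0.2648]  nu=[-3.8316]  x^+=[-3.2233, -3.3473]  P^+=[0.1897 0.2144; 0.2144 1.9854]
step 2: x^-=[-3.8940, -4.8585]  P^-=[0.5527 0.8125; 0.8125 3.4151]  S=[0.6545]  K=[0.7451; 0.8240]  nu=[6.3853]  x^+=[0.8635, 0.4029]  P^+=[0.1893 0.4107; 0.4107 2.9707]
step 3: x^-=[0.9395, 0.6942]  P^-=[0.6773 1.3154; 1.3154 5.0168]  S=[0.7090]  K=[0.8069; 1.2893]  nu=[-0.7239]  x^+=[0.3553, -0.2391]  P^+=[0.2157 0.5778; 0.5778 3.8384]

x_post = [0.3553, -0.2391]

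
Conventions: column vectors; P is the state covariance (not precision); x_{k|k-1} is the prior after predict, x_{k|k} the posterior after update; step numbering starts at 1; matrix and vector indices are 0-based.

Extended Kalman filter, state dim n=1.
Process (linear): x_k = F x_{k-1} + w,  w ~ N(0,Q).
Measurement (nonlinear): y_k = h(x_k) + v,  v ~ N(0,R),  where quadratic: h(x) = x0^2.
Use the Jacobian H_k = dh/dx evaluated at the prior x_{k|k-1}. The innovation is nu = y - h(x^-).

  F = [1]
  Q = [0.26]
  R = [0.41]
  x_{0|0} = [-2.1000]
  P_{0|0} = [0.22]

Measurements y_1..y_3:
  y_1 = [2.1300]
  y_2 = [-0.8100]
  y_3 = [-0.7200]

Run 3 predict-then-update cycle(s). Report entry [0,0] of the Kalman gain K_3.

K[0,0] = -0.4213

step 1: x^-=[-2.1000]  P^-=[0.4800]  H_jac=[-4.2000]  S=[8.8772]  K=[-0.2271]  nu=[-2.2800]  x^+=[-1.5822]  P^+=[0.0222]
step 2: x^-=[-1.5822]  P^-=[0.2822]  H_jac=[-3.1644]  S=[3.2355]  K=[-0.2760]  nu=[-3.3134]  x^+=[-0.6678]  P^+=[0.0358]
step 3: x^-=[-0.6678]  P^-=[0.2958]  H_jac=[-1.3356]  S=[0.9376]  K=[-0.4213]  nu=[-1.1660]  x^+=[-0.1766]  P^+=[0.1293]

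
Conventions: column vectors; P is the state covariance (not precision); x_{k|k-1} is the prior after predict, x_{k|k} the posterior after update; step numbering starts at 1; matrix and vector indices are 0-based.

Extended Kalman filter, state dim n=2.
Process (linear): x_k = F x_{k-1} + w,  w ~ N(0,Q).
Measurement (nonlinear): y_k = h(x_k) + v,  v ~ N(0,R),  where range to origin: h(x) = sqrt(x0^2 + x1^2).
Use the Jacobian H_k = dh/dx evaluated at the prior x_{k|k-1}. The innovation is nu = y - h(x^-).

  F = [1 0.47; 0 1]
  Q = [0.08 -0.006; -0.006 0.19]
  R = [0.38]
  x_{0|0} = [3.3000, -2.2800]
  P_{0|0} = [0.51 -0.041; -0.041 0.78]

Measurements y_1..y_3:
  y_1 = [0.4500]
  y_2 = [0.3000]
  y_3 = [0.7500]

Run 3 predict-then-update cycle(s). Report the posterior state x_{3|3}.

x_post = [0.0337, -0.7798]

step 1: x^-=[2.2284, -2.2800]  P^-=[0.7238 0.3196; 0.3196 0.9700]  H_jac=[0.6990 -0.7152]  S=[0.9102]  K=[0.3047; -0.5167]  nu=[-2.7381]  x^+=[1.3941, -0.8652]  P^+=[0.6393 0.4629; 0.4629 0.7270]
step 2: x^-=[0.9875, -0.8652]  P^-=[1.3150 0.7986; 0.7986 0.9170]  H_jac=[0.7522 -0.6590]  S=[0.7305]  K=[0.6336; -0.0049]  nu=[-1.0129]  x^+=[0.3458, -0.8602]  P^+=[1.0217 0.8009; 0.8009 0.9170]
step 3: x^-=[-0.0585, -0.8602]  P^-=[2.0571 1.2258; 1.2258 1.1070]  H_jac=[-0.0679 -0.9977]  S=[1.6573]  K=[-0.8222; -0.7166]  nu=[-0.1121]  x^+=[0.0337, -0.7798]  P^+=[0.9368 0.2494; 0.2494 0.2560]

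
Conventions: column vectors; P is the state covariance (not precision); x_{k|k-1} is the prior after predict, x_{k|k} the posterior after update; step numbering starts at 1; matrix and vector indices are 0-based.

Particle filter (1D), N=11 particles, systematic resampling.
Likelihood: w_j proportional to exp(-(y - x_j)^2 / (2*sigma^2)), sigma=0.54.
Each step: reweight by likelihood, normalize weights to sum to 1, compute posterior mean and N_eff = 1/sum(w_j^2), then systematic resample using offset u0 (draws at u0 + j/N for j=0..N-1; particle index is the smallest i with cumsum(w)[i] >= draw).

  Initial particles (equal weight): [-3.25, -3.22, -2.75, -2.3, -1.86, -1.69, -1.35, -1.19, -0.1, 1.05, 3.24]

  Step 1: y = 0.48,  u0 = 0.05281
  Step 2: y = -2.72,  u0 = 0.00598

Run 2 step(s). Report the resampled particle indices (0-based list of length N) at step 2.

step 1: w=[0.0000, 0.0000, 0.0000, 0.0000, 0.0001, 0.0003, 0.0028, 0.0073, 0.4899, 0.4997, 0.0000]  mean=0.4626  Neff=2.0420  idx=[8, 8, 8, 8, 8, 9, 9, 9, 9, 9, 9]
step 2: w=[0.2000, 0.2000, 0.2000, 0.2000, 0.2000, 0.0000, 0.0000, 0.0000, 0.0000, 0.0000, 0.0000]  mean=-0.1000  Neff=5.0000  idx=[0, 0, 0, 1, 1, 2, 2, 3, 3, 4, 4]

resampled_idx = [0, 0, 0, 1, 1, 2, 2, 3, 3, 4, 4]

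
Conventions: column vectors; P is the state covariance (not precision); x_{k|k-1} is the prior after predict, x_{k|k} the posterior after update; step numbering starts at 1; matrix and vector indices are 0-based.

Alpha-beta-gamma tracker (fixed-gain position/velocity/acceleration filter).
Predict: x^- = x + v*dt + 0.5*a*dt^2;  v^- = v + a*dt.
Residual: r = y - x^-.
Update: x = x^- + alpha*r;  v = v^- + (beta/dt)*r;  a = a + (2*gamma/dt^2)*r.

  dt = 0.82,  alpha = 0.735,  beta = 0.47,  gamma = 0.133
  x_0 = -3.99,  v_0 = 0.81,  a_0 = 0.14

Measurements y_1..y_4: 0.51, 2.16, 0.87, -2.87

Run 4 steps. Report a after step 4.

a_post = -3.3546

step 1: x_pred=-3.2787  r=3.7887  x^+=-0.4940  v^+=3.0964  a^+=1.6388
step 2: x_pred=2.5960  r=-0.4360  x^+=2.2755  v^+=4.1903  a^+=1.4663
step 3: x_pred=6.2046  r=-5.3346  x^+=2.2837  v^+=2.3351  a^+=-0.6440
step 4: x_pred=3.9819  r=-6.8519  x^+=-1.0542  v^+=-2.1203  a^+=-3.3546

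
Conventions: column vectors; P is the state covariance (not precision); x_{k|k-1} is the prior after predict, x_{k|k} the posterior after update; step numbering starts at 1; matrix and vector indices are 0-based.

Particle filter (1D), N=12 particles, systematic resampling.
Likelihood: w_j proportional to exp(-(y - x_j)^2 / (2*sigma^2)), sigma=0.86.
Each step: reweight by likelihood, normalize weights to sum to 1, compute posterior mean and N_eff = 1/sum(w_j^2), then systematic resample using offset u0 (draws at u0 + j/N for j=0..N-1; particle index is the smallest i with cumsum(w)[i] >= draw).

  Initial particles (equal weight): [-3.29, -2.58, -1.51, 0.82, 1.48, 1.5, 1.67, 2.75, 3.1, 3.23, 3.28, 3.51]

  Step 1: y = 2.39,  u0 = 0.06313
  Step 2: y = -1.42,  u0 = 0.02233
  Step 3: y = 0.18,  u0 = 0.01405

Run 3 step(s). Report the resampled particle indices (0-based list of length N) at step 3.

resampled_idx = [0, 1, 2, 3, 3, 4, 5, 6, 7, 8, 9, 10]

step 1: w=[0.0000, 0.0000, 0.0000, 0.0356, 0.1076, 0.1102, 0.1326, 0.1725, 0.1339, 0.1168, 0.1102, 0.0806]  mean=2.4864  Neff=8.1606  idx=[4, 5, 5, 6, 7, 7, 8, 8, 9, 10, 10, 11]
step 2: w=[0.3014, 0.2786, 0.2786, 0.1397, 0.0007, 0.0007, 0.0001, 0.0001, 0.0000, 0.0000, 0.0000, 0.0000]  mean=1.5199  Neff=3.7647  idx=[0, 0, 0, 0, 1, 1, 1, 2, 2, 2, 2, 3]
step 3: w=[0.0873, 0.0873, 0.0873, 0.0873, 0.0843, 0.0843, 0.0843, 0.0843, 0.0843, 0.0843, 0.0843, 0.0610]  mean=1.5034  Neff=11.9188  idx=[0, 1, 2, 3, 3, 4, 5, 6, 7, 8, 9, 10]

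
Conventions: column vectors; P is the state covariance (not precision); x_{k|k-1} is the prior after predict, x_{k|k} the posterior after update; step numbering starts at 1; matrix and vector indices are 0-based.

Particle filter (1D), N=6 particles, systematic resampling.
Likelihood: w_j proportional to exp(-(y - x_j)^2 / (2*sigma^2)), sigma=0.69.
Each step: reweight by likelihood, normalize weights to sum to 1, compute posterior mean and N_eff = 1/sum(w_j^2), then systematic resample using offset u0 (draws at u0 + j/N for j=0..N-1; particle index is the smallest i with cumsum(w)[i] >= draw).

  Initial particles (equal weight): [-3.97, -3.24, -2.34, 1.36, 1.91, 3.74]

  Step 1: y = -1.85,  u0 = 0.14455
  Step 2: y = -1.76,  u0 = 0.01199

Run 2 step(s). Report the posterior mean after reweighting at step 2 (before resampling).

post_mean = -2.3650

step 1: w=[0.0097, 0.1433, 0.8470, 0.0000, 0.0000, 0.0000]  mean=-2.4847  Neff=1.3550  idx=[1, 2, 2, 2, 2, 2]
step 2: w=[0.0277, 0.1945, 0.1945, 0.1945, 0.1945, 0.1945]  mean=-2.3650  Neff=5.2680  idx=[0, 1, 2, 3, 4, 5]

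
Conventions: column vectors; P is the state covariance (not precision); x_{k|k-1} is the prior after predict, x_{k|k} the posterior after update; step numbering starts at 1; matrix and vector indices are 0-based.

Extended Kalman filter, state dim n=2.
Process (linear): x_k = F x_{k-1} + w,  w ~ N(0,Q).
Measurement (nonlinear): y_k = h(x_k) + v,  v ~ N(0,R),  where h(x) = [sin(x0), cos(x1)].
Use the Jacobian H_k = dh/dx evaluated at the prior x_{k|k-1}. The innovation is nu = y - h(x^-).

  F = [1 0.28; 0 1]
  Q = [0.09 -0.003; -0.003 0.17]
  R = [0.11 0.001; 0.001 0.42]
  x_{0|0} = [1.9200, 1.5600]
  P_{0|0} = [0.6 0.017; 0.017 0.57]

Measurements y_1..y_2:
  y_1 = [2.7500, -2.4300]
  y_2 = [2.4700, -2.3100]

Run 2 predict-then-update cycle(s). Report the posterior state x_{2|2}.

x_post = [2.3513, 3.5692]

step 1: x^-=[2.3568, 1.5600]  P^-=[0.7442 0.1736; 0.1736 0.7400]  H_jac=[-0.7075 0.0000; 0.0000 -0.9999]  S=[0.4826 0.1238; 0.1238 1.1599]  K=[-1.0824 -0.0341; -0.0934 -0.6280]  nu=[2.0433, -2.4408]  x^+=[0.2283, 2.9019]  P^+=[0.1683 0.0154; 0.0154 0.2639]
step 2: x^-=[1.0408, 2.9019]  P^-=[0.2876 0.0863; 0.0863 0.4339]  H_jac=[0.5055 0.0000; 0.0000 -0.2374]  S=[0.1835 -0.0094; -0.0094 0.4445]  K=[0.7909 -0.0294; 0.2261 -0.2270]  nu=[1.6072, -1.3386]  x^+=[2.3513, 3.5692]  P^+=[0.1720 0.0488; 0.0488 0.4006]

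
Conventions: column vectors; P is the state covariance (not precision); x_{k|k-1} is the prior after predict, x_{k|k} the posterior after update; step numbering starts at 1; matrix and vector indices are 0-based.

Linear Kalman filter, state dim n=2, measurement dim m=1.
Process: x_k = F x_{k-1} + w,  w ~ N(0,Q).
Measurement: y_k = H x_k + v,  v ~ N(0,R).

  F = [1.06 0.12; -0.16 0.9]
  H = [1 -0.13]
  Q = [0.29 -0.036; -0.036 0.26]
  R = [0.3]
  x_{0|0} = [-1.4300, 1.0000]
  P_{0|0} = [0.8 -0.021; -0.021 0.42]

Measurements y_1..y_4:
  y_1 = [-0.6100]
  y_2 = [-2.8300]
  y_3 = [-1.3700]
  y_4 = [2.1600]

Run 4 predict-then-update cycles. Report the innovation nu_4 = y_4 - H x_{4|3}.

step 1: x^-=[-1.3958, 1.1288]  P^-=[1.1896 -0.1460; -0.1460 0.6267]  S=[1.5381]  K=[0.7857; -0.1479]  nu=[0.9325]  x^+=[-0.6631, 0.9909]  P^+=[0.2400 0.0327; 0.0327 0.5931]
step 2: x^-=[-0.5839, 0.9979]  P^-=[0.5765 0.0180; 0.0180 0.7371]  S=[0.8843]  K=[0.6493; -0.0880]  nu=[-2.1163]  x^+=[-1.9581, 1.1843]  P^+=[0.2037 0.0685; 0.0685 0.7303]
step 3: x^-=[-1.9335, 1.3791]  P^-=[0.5468 0.0724; 0.0724 0.8370]  S=[0.8422]  K=[0.6381; -0.0433]  nu=[0.7427]  x^+=[-1.4595, 1.3470]  P^+=[0.2039 0.0956; 0.0956 0.8354]
step 4: x^-=[-1.3854, 1.4458]  P^-=[0.5554 0.1090; 0.1090 0.9144]  S=[0.8425]  K=[0.6424; -0.0117]  nu=[3.7334]  x^+=[1.0130, 1.4023]  P^+=[0.2077 0.1154; 0.1154 0.9143]

innov = [3.7334]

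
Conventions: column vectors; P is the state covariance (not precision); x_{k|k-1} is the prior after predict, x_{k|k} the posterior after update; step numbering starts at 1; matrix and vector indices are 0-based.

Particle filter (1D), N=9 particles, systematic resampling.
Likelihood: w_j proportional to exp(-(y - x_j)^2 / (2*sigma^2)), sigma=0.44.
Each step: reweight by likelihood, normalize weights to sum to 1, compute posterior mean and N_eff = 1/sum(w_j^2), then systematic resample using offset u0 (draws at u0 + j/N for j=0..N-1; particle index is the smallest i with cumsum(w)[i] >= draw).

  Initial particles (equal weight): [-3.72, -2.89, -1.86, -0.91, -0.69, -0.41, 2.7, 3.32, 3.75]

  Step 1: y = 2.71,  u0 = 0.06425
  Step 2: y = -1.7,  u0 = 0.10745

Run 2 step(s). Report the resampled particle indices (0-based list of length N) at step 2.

resampled_idx = [0, 1, 1, 2, 3, 3, 4, 5, 5]

step 1: w=[0.0000, 0.0000, 0.0000, 0.0000, 0.0000, 0.0000, 0.6926, 0.2650, 0.0424]  mean=2.9088  Neff=1.8125  idx=[6, 6, 6, 6, 6, 6, 7, 7, 7]
step 2: w=[0.1667, 0.1667, 0.1667, 0.1667, 0.1667, 0.1667, 0.0000, 0.0000, 0.0000]  mean=2.7000  Neff=6.0000  idx=[0, 1, 1, 2, 3, 3, 4, 5, 5]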